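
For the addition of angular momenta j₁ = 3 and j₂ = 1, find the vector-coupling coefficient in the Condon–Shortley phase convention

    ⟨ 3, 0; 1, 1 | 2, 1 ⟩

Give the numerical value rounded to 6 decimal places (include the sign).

triangle: 2!*4!*0!/7! = 48/5040
(j±m)!: 3!*3!*2!*0!*3!*1! = 432
prefactor² = (2J+1)*Δ*N² = 144/7
  k=2: +1/(2!*0!*1!*0!*3!*0!) = 1/12
Σ = 1/12  ⇒  CG² = 144/7*1/12² = 1/7
CG = +√(1/7) = +0.377964

+0.377964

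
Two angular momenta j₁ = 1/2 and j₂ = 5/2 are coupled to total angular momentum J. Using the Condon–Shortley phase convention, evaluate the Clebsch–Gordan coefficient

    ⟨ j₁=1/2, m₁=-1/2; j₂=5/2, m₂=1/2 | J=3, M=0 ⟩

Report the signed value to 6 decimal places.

triangle: 0!·1!·5!/7! = 120/5040
(j±m)!: 0!·1!·3!·2!·3!·3! = 432
prefactor² = (2J+1)·Δ·N² = 72
  k=0: +1/(0!·0!·1!·3!·0!·2!) = 1/12
Σ = 1/12  ⇒  CG² = 72·1/12² = 1/2
CG = +√(1/2) = +0.707107

+√(1/2) ≈ +0.707107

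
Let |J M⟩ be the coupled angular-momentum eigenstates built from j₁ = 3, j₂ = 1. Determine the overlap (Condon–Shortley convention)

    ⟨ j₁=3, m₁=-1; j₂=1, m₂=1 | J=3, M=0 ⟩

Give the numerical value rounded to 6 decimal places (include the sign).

j₁+j₂−J=1  J+j₁−j₂=5  J−j₁+j₂=1  j₁+j₂+J+1=8
(j₁±m₁, j₂±m₂, J±M) = (2,4,2,0,3,3)
P² = 72
sum k=1..1:
  [1] −1/12 = -1/12
S = -1/12
C² = P²·S² = 1/2 ; C = -0.707107

−√(1/2) ≈ -0.707107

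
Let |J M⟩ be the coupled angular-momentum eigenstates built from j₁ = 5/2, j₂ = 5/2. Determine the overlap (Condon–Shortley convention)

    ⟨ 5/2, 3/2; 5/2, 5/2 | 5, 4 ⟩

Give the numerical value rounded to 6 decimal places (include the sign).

+0.707107

j₁+j₂−J=0  J+j₁−j₂=5  J−j₁+j₂=5  j₁+j₂+J+1=11
(j₁±m₁, j₂±m₂, J±M) = (4,1,5,0,9,1)
P² = 4147200
sum k=0..0:
  [0] +1/2880 = 1/2880
S = 1/2880
C² = P²·S² = 1/2 ; C = +0.707107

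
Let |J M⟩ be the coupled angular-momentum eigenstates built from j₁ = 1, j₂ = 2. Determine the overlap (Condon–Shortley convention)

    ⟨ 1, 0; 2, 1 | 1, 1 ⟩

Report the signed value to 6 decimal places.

√[3·2!0!2!/5! · 1!1!3!1!2!0!] = √(6/5)
  +(−1)^1/∏(1,1,0,2,0,0)! = -1/2  (running -1/2)
⟨..|..⟩ = √(6/5)·(-1/2) = -0.547723

-0.547723  (= −√(3/10))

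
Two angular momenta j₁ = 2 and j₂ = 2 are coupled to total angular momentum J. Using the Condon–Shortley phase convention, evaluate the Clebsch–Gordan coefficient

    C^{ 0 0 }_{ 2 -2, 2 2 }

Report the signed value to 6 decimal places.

+0.447214

triangle: 4!*0!*0!/5! = 24/120
(j±m)!: 0!*4!*4!*0!*0!*0! = 576
prefactor² = (2J+1)*Δ*N² = 576/5
  k=4: +1/(4!*0!*0!*0!*0!*0!) = 1/24
Σ = 1/24  ⇒  CG² = 576/5*1/24² = 1/5
CG = +√(1/5) = +0.447214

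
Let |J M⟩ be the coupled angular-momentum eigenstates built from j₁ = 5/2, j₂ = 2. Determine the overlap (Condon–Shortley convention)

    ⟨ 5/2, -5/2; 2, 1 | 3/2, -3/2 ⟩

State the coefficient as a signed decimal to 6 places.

-0.534522

√[4·3!2!1!/7! · 0!5!3!1!0!3!] = √(288/7)
  +(−1)^3/∏(3,0,2,0,0,1)! = -1/12  (running -1/12)
⟨..|..⟩ = √(288/7)·(-1/12) = -0.534522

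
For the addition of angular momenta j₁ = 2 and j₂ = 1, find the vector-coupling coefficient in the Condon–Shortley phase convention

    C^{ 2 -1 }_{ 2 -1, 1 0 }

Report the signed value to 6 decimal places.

-0.408248  (= −√(1/6))

j₁+j₂−J=1  J+j₁−j₂=3  J−j₁+j₂=1  j₁+j₂+J+1=6
(j₁±m₁, j₂±m₂, J±M) = (1,3,1,1,1,3)
P² = 3/2
sum k=0..1:
  [0] +1/6 = 1/6
  [1] −1/2 = -1/2
S = -1/3
C² = P²·S² = 1/6 ; C = -0.408248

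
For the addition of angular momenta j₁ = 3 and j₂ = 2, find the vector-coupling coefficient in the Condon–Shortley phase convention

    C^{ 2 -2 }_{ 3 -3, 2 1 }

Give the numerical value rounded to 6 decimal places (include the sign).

-0.597614  (= −√(5/14))

√[5·3!3!1!/8! · 0!6!3!1!0!4!] = √(3240/7)
  +(−1)^3/∏(3,0,3,0,0,1)! = -1/36  (running -1/36)
⟨..|..⟩ = √(3240/7)·(-1/36) = -0.597614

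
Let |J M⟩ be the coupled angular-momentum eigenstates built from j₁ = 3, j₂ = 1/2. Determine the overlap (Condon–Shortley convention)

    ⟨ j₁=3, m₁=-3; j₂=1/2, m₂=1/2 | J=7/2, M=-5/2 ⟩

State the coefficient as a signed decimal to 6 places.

√[8·0!6!1!/8! · 0!6!1!0!1!6!] = √(518400/7)
  +(−1)^0/∏(0,0,6,1,0,0)! = 1/720  (running 1/720)
⟨..|..⟩ = √(518400/7)·(1/720) = +0.377964

+√(1/7) ≈ +0.377964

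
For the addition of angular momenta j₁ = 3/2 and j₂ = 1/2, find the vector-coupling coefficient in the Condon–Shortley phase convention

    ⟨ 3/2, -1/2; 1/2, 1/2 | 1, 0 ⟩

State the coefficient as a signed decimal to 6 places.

-0.707107

√[3·1!2!0!/4! · 1!2!1!0!1!1!] = √(1/2)
  +(−1)^1/∏(1,0,1,0,1,0)! = -1  (running -1)
⟨..|..⟩ = √(1/2)·(-1) = -0.707107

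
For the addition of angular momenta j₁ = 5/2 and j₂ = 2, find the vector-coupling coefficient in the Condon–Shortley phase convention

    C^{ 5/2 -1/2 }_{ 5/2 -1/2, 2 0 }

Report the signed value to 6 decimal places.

−√(8/35) = -0.478091

triangle: 2!×3!×2!/8! = 24/40320
(j±m)!: 2!×3!×2!×2!×2!×3! = 576
prefactor² = (2J+1)×Δ×N² = 72/35
  k=0: +1/(0!×2!×3!×2!×0!×0!) = 1/24
  k=1: −1/(1!×1!×2!×1!×1!×1!) = -1/2
  k=2: +1/(2!×0!×1!×0!×2!×2!) = 1/8
Σ = -1/3  ⇒  CG² = 72/35×(-1/3)² = 8/35
CG = −√(8/35) = -0.478091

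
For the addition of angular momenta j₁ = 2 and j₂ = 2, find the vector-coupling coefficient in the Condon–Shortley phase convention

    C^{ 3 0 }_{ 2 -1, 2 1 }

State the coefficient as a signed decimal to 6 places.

−√(2/5) = -0.632456

j₁+j₂−J=1  J+j₁−j₂=3  J−j₁+j₂=3  j₁+j₂+J+1=8
(j₁±m₁, j₂±m₂, J±M) = (1,3,3,1,3,3)
P² = 81/10
sum k=0..1:
  [0] +1/36 = 1/36
  [1] −1/4 = -1/4
S = -2/9
C² = P²·S² = 2/5 ; C = -0.632456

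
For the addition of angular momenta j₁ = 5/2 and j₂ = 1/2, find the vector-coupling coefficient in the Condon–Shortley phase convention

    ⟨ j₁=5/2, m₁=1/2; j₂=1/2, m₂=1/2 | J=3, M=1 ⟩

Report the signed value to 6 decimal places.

√[7·0!5!1!/7! · 3!2!1!0!4!2!] = √(96)
  +(−1)^0/∏(0,0,2,1,3,0)! = 1/12  (running 1/12)
⟨..|..⟩ = √(96)·(1/12) = +0.816497

+0.816497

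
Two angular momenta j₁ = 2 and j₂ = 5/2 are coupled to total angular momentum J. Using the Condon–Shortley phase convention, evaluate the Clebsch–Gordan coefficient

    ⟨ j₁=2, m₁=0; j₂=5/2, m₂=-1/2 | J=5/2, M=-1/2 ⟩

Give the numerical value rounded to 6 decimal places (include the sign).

j₁+j₂−J=2  J+j₁−j₂=2  J−j₁+j₂=3  j₁+j₂+J+1=8
(j₁±m₁, j₂±m₂, J±M) = (2,2,2,3,2,3)
P² = 72/35
sum k=0..2:
  [0] +1/8 = 1/8
  [1] −1/2 = -1/2
  [2] +1/24 = 1/24
S = -1/3
C² = P²·S² = 8/35 ; C = -0.478091

−√(8/35) ≈ -0.478091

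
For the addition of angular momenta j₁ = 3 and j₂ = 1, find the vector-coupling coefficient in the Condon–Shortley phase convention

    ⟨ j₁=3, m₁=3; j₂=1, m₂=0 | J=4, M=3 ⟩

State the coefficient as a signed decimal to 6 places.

+√(1/4) ≈ +0.500000

√[9·0!6!2!/9! · 6!0!1!1!7!1!] = √(129600)
  +(−1)^0/∏(0,0,0,1,6,1)! = 1/720  (running 1/720)
⟨..|..⟩ = √(129600)·(1/720) = +0.500000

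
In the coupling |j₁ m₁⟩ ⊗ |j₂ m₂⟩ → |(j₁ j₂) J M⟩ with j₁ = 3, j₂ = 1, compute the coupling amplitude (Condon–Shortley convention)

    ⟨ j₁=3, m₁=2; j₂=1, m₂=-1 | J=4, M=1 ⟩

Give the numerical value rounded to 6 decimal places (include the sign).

j₁+j₂−J=0  J+j₁−j₂=6  J−j₁+j₂=2  j₁+j₂+J+1=9
(j₁±m₁, j₂±m₂, J±M) = (5,1,0,2,5,3)
P² = 43200/7
sum k=0..0:
  [0] +1/240 = 1/240
S = 1/240
C² = P²·S² = 3/28 ; C = +0.327327

+0.327327  (= +√(3/28))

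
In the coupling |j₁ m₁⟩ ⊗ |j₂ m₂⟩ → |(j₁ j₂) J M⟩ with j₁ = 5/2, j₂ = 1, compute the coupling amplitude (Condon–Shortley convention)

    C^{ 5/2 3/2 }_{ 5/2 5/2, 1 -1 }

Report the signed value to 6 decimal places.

+√(2/7) = +0.534522

√[6·1!4!1!/7! · 5!0!0!2!4!1!] = √(1152/7)
  +(−1)^0/∏(0,1,0,0,4,1)! = 1/24  (running 1/24)
⟨..|..⟩ = √(1152/7)·(1/24) = +0.534522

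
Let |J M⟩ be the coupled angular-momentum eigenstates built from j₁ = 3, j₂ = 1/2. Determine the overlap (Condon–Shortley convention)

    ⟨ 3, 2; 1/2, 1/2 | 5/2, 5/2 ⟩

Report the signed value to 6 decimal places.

-0.377964

triangle: 1!×5!×0!/7! = 120/5040
(j±m)!: 5!×1!×1!×0!×5!×0! = 14400
prefactor² = (2J+1)×Δ×N² = 14400/7
  k=1: −1/(1!×0!×0!×0!×5!×0!) = -1/120
Σ = -1/120  ⇒  CG² = 14400/7×(-1/120)² = 1/7
CG = −√(1/7) = -0.377964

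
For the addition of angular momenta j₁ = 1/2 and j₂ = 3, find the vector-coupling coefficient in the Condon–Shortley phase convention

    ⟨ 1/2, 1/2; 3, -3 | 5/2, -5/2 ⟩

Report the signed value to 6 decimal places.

+√(6/7) = +0.925820

triangle: 1!×0!×5!/7! = 120/5040
(j±m)!: 1!×0!×0!×6!×0!×5! = 86400
prefactor² = (2J+1)×Δ×N² = 86400/7
  k=0: +1/(0!×1!×0!×0!×0!×5!) = 1/120
Σ = 1/120  ⇒  CG² = 86400/7×1/120² = 6/7
CG = +√(6/7) = +0.925820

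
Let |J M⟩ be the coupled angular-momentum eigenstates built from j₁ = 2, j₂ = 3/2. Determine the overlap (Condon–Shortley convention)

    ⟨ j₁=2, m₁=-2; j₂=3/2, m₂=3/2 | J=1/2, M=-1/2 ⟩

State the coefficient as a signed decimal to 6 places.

−√(2/5) ≈ -0.632456

j₁+j₂−J=3  J+j₁−j₂=1  J−j₁+j₂=0  j₁+j₂+J+1=5
(j₁±m₁, j₂±m₂, J±M) = (0,4,3,0,0,1)
P² = 72/5
sum k=3..3:
  [3] −1/6 = -1/6
S = -1/6
C² = P²·S² = 2/5 ; C = -0.632456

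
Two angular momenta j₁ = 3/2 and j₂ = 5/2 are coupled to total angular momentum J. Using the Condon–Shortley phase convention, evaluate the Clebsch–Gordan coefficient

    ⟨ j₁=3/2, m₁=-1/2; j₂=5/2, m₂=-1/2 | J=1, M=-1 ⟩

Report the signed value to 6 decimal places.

+√(3/20) ≈ +0.387298

triangle: 3!×0!×2!/6! = 12/720
(j±m)!: 1!×2!×2!×3!×0!×2! = 48
prefactor² = (2J+1)×Δ×N² = 12/5
  k=2: +1/(2!×1!×0!×0!×0!×2!) = 1/4
Σ = 1/4  ⇒  CG² = 12/5×1/4² = 3/20
CG = +√(3/20) = +0.387298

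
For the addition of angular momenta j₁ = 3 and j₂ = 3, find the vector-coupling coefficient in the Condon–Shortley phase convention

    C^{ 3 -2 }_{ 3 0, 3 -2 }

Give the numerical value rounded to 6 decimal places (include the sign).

j₁+j₂−J=3  J+j₁−j₂=3  J−j₁+j₂=3  j₁+j₂+J+1=10
(j₁±m₁, j₂±m₂, J±M) = (3,3,1,5,1,5)
P² = 216
sum k=0..1:
  [0] +1/72 = 1/72
  [1] −1/24 = -1/24
S = -1/36
C² = P²·S² = 1/6 ; C = -0.408248

−√(1/6) ≈ -0.408248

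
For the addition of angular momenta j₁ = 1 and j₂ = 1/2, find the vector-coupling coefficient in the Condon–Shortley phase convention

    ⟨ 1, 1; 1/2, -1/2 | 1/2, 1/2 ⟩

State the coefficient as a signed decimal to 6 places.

+√(2/3) = +0.816497

√[2·1!1!0!/3! · 2!0!0!1!1!0!] = √(2/3)
  +(−1)^0/∏(0,1,0,0,1,0)! = 1  (running 1)
⟨..|..⟩ = √(2/3)·(1) = +0.816497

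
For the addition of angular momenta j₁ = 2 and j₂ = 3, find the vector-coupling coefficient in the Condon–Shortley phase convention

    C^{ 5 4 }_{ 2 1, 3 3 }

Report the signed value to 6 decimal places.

+0.632456

√[11·0!4!6!/11! · 3!1!6!0!9!1!] = √(7464960)
  +(−1)^0/∏(0,0,1,6,3,0)! = 1/4320  (running 1/4320)
⟨..|..⟩ = √(7464960)·(1/4320) = +0.632456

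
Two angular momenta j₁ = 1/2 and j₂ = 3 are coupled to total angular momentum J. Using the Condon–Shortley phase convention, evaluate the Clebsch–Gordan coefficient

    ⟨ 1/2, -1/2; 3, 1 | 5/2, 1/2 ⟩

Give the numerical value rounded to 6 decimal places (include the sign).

−√(4/7) = -0.755929

j₁+j₂−J=1  J+j₁−j₂=0  J−j₁+j₂=5  j₁+j₂+J+1=7
(j₁±m₁, j₂±m₂, J±M) = (0,1,4,2,3,2)
P² = 576/7
sum k=1..1:
  [1] −1/12 = -1/12
S = -1/12
C² = P²·S² = 4/7 ; C = -0.755929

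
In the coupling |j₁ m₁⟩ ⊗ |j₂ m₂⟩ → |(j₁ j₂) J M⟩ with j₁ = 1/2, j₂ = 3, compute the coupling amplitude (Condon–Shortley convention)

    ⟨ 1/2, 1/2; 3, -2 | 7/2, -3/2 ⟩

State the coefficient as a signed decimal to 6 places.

+√(2/7) = +0.534522

√[8·0!1!6!/8! · 1!0!1!5!2!5!] = √(28800/7)
  +(−1)^0/∏(0,0,0,1,1,5)! = 1/120  (running 1/120)
⟨..|..⟩ = √(28800/7)·(1/120) = +0.534522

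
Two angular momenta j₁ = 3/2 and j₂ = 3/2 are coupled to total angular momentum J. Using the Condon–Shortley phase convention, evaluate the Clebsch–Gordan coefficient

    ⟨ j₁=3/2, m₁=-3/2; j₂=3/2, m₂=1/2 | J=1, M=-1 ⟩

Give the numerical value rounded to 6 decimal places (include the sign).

+0.547723

√[3·2!1!1!/5! · 0!3!2!1!0!2!] = √(6/5)
  +(−1)^2/∏(2,0,1,0,0,1)! = 1/2  (running 1/2)
⟨..|..⟩ = √(6/5)·(1/2) = +0.547723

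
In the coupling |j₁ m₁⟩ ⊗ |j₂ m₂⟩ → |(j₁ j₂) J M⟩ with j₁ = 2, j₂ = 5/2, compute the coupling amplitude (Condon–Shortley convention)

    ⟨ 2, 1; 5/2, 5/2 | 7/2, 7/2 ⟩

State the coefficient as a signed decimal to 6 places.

-0.745356  (= −√(5/9))

√[8·1!3!4!/9! · 3!1!5!0!7!0!] = √(11520)
  +(−1)^1/∏(1,0,0,4,3,0)! = -1/144  (running -1/144)
⟨..|..⟩ = √(11520)·(-1/144) = -0.745356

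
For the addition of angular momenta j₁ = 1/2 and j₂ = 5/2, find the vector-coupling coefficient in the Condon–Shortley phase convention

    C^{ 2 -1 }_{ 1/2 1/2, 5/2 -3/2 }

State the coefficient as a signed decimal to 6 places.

j₁+j₂−J=1  J+j₁−j₂=0  J−j₁+j₂=4  j₁+j₂+J+1=6
(j₁±m₁, j₂±m₂, J±M) = (1,0,1,4,1,3)
P² = 24
sum k=0..0:
  [0] +1/6 = 1/6
S = 1/6
C² = P²·S² = 2/3 ; C = +0.816497

+√(2/3) = +0.816497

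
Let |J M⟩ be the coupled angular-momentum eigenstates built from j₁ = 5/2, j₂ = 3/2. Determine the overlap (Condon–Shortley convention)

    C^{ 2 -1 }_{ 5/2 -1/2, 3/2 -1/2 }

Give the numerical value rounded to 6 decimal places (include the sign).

-0.545545  (= −√(25/84))

√[5·2!3!1!/7! · 2!3!1!2!1!3!] = √(12/7)
  +(−1)^0/∏(0,2,3,1,0,0)! = 1/12  (running 1/12)
  +(−1)^1/∏(1,1,2,0,1,1)! = -1/2  (running -5/12)
⟨..|..⟩ = √(12/7)·(-5/12) = -0.545545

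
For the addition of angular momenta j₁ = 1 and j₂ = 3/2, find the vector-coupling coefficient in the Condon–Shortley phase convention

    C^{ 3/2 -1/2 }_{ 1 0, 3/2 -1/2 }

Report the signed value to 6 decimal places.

+0.258199

√[4·1!1!2!/5! · 1!1!1!2!1!2!] = √(4/15)
  +(−1)^0/∏(0,1,1,1,0,1)! = 1  (running 1)
  +(−1)^1/∏(1,0,0,0,1,2)! = -1/2  (running 1/2)
⟨..|..⟩ = √(4/15)·(1/2) = +0.258199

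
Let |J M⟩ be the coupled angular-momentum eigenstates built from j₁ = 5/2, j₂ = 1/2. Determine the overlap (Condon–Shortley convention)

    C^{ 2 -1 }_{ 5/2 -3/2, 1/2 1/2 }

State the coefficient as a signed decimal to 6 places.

-0.816497  (= −√(2/3))

j₁+j₂−J=1  J+j₁−j₂=4  J−j₁+j₂=0  j₁+j₂+J+1=6
(j₁±m₁, j₂±m₂, J±M) = (1,4,1,0,1,3)
P² = 24
sum k=1..1:
  [1] −1/6 = -1/6
S = -1/6
C² = P²·S² = 2/3 ; C = -0.816497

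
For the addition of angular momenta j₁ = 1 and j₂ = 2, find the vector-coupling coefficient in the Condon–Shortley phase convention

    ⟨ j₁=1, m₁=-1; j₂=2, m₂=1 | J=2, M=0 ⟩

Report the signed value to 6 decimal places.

j₁+j₂−J=1  J+j₁−j₂=1  J−j₁+j₂=3  j₁+j₂+J+1=6
(j₁±m₁, j₂±m₂, J±M) = (0,2,3,1,2,2)
P² = 2
sum k=1..1:
  [1] −1/2 = -1/2
S = -1/2
C² = P²·S² = 1/2 ; C = -0.707107

−√(1/2) = -0.707107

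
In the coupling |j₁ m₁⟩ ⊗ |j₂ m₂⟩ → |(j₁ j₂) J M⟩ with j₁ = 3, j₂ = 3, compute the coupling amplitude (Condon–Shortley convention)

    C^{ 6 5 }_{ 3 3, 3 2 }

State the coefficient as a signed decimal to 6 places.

+0.707107

triangle: 0!*6!*6!/13! = 518400/6227020800
(j±m)!: 6!*0!*5!*1!*11!*1! = 3448811520000
prefactor² = (2J+1)*Δ*N² = 3732480000
  k=0: +1/(0!*0!*0!*5!*6!*1!) = 1/86400
Σ = 1/86400  ⇒  CG² = 3732480000*1/86400² = 1/2
CG = +√(1/2) = +0.707107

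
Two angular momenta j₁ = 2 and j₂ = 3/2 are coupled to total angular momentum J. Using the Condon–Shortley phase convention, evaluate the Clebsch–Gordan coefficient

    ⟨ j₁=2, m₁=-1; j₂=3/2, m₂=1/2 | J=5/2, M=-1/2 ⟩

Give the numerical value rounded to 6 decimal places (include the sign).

j₁+j₂−J=1  J+j₁−j₂=3  J−j₁+j₂=2  j₁+j₂+J+1=7
(j₁±m₁, j₂±m₂, J±M) = (1,3,2,1,2,3)
P² = 72/35
sum k=0..1:
  [0] +1/12 = 1/12
  [1] −1/2 = -1/2
S = -5/12
C² = P²·S² = 5/14 ; C = -0.597614

−√(5/14) ≈ -0.597614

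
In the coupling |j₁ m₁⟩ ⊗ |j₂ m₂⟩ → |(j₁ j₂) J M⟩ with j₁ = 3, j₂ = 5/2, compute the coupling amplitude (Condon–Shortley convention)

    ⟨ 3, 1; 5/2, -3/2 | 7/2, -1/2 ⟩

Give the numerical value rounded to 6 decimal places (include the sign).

+√(8/63) ≈ +0.356348

triangle: 2!*4!*3!/10! = 288/3628800
(j±m)!: 4!*2!*1!*4!*3!*4! = 165888
prefactor² = (2J+1)*Δ*N² = 18432/175
  k=0: +1/(0!*2!*2!*1!*2!*2!) = 1/16
  k=1: −1/(1!*1!*1!*0!*3!*3!) = -1/36
Σ = 5/144  ⇒  CG² = 18432/175*5/144² = 8/63
CG = +√(8/63) = +0.356348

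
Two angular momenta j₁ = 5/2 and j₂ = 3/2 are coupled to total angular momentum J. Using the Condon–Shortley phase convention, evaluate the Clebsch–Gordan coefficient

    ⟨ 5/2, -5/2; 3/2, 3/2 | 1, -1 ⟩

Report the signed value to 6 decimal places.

-0.707107

j₁+j₂−J=3  J+j₁−j₂=2  J−j₁+j₂=0  j₁+j₂+J+1=6
(j₁±m₁, j₂±m₂, J±M) = (0,5,3,0,0,2)
P² = 72
sum k=3..3:
  [3] −1/12 = -1/12
S = -1/12
C² = P²·S² = 1/2 ; C = -0.707107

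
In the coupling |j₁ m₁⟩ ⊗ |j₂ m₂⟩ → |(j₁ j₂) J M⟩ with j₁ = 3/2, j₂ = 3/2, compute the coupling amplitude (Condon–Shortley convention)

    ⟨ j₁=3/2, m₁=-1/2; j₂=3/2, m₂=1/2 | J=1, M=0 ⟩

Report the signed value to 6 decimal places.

−√(1/20) ≈ -0.223607

√[3·2!1!1!/5! · 1!2!2!1!1!1!] = √(1/5)
  +(−1)^1/∏(1,1,1,1,0,0)! = -1  (running -1)
  +(−1)^2/∏(2,0,0,0,1,1)! = 1/2  (running -1/2)
⟨..|..⟩ = √(1/5)·(-1/2) = -0.223607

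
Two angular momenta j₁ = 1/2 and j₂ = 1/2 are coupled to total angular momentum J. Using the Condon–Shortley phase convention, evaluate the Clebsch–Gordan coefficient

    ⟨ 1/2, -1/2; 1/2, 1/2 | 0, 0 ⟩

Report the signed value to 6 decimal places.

triangle: 1!×0!×0!/2! = 1/2
(j±m)!: 0!×1!×1!×0!×0!×0! = 1
prefactor² = (2J+1)×Δ×N² = 1/2
  k=1: −1/(1!×0!×0!×0!×0!×0!) = -1
Σ = -1  ⇒  CG² = 1/2×(-1)² = 1/2
CG = −√(1/2) = -0.707107

-0.707107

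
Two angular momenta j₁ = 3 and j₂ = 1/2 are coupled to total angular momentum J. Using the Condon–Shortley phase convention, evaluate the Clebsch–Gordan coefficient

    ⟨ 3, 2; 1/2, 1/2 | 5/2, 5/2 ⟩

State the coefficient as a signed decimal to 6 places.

-0.377964  (= −√(1/7))

√[6·1!5!0!/7! · 5!1!1!0!5!0!] = √(14400/7)
  +(−1)^1/∏(1,0,0,0,5,0)! = -1/120  (running -1/120)
⟨..|..⟩ = √(14400/7)·(-1/120) = -0.377964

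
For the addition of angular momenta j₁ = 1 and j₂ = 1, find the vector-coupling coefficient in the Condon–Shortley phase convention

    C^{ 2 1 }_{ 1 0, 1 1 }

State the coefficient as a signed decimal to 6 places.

+0.707107

triangle: 0!×2!×2!/5! = 4/120
(j±m)!: 1!×1!×2!×0!×3!×1! = 12
prefactor² = (2J+1)×Δ×N² = 2
  k=0: +1/(0!×0!×1!×2!×1!×0!) = 1/2
Σ = 1/2  ⇒  CG² = 2×1/2² = 1/2
CG = +√(1/2) = +0.707107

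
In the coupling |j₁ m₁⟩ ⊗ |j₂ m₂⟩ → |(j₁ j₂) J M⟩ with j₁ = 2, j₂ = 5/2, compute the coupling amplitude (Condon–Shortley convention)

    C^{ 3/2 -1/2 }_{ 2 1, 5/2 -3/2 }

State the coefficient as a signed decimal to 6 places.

-0.138013

j₁+j₂−J=3  J+j₁−j₂=1  J−j₁+j₂=2  j₁+j₂+J+1=7
(j₁±m₁, j₂±m₂, J±M) = (3,1,1,4,1,2)
P² = 96/35
sum k=0..1:
  [0] +1/6 = 1/6
  [1] −1/4 = -1/4
S = -1/12
C² = P²·S² = 2/105 ; C = -0.138013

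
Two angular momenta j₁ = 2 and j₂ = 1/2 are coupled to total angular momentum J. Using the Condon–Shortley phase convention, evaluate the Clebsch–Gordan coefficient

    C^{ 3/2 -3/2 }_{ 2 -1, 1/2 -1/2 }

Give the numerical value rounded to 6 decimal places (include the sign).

+√(1/5) = +0.447214

triangle: 1!·3!·0!/5! = 6/120
(j±m)!: 1!·3!·0!·1!·0!·3! = 36
prefactor² = (2J+1)·Δ·N² = 36/5
  k=0: +1/(0!·1!·3!·0!·0!·0!) = 1/6
Σ = 1/6  ⇒  CG² = 36/5·1/6² = 1/5
CG = +√(1/5) = +0.447214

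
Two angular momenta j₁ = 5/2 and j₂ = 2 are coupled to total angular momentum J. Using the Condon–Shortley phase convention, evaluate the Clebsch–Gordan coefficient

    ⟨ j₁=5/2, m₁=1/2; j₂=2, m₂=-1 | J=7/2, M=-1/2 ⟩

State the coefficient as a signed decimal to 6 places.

+0.557773

√[8·1!4!3!/9! · 3!2!1!3!3!4!] = √(1152/35)
  +(−1)^0/∏(0,1,2,1,2,2)! = 1/8  (running 1/8)
  +(−1)^1/∏(1,0,1,0,3,3)! = -1/36  (running 7/72)
⟨..|..⟩ = √(1152/35)·(7/72) = +0.557773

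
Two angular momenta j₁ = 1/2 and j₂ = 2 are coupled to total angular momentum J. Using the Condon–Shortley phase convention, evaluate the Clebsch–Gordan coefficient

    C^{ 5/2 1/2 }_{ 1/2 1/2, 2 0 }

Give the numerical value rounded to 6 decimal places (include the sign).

√[6·0!1!4!/6! · 1!0!2!2!3!2!] = √(48/5)
  +(−1)^0/∏(0,0,0,2,1,2)! = 1/4  (running 1/4)
⟨..|..⟩ = √(48/5)·(1/4) = +0.774597

+0.774597  (= +√(3/5))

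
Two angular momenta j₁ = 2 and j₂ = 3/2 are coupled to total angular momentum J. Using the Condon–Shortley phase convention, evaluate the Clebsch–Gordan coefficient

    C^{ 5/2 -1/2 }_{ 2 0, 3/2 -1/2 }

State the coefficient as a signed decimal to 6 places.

triangle: 1!·3!·2!/7! = 12/5040
(j±m)!: 2!·2!·1!·2!·2!·3! = 96
prefactor² = (2J+1)·Δ·N² = 48/35
  k=0: +1/(0!·1!·2!·1!·1!·1!) = 1/2
  k=1: −1/(1!·0!·1!·0!·2!·2!) = -1/4
Σ = 1/4  ⇒  CG² = 48/35·1/4² = 3/35
CG = +√(3/35) = +0.292770

+√(3/35) = +0.292770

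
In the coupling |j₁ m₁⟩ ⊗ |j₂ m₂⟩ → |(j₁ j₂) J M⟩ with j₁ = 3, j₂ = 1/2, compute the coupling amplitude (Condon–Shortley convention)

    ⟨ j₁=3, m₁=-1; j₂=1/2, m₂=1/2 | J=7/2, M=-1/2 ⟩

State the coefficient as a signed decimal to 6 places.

+0.654654  (= +√(3/7))

√[8·0!6!1!/8! · 2!4!1!0!3!4!] = √(6912/7)
  +(−1)^0/∏(0,0,4,1,2,0)! = 1/48  (running 1/48)
⟨..|..⟩ = √(6912/7)·(1/48) = +0.654654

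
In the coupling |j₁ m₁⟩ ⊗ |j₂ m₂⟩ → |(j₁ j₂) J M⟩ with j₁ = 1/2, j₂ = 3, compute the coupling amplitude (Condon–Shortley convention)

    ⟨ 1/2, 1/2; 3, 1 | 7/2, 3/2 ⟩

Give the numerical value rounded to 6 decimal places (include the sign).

j₁+j₂−J=0  J+j₁−j₂=1  J−j₁+j₂=6  j₁+j₂+J+1=8
(j₁±m₁, j₂±m₂, J±M) = (1,0,4,2,5,2)
P² = 11520/7
sum k=0..0:
  [0] +1/48 = 1/48
S = 1/48
C² = P²·S² = 5/7 ; C = +0.845154

+0.845154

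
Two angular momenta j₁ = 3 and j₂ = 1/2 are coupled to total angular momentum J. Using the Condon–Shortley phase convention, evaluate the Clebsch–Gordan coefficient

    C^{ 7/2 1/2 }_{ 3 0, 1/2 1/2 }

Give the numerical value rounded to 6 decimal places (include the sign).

triangle: 0!·6!·1!/8! = 720/40320
(j±m)!: 3!·3!·1!·0!·4!·3! = 5184
prefactor² = (2J+1)·Δ·N² = 5184/7
  k=0: +1/(0!·0!·3!·1!·3!·0!) = 1/36
Σ = 1/36  ⇒  CG² = 5184/7·1/36² = 4/7
CG = +√(4/7) = +0.755929

+0.755929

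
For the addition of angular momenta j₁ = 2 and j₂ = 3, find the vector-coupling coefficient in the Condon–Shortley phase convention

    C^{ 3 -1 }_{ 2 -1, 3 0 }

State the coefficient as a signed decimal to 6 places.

-0.182574

j₁+j₂−J=2  J+j₁−j₂=2  J−j₁+j₂=4  j₁+j₂+J+1=9
(j₁±m₁, j₂±m₂, J±M) = (1,3,3,3,2,4)
P² = 96/5
sum k=1..2:
  [1] −1/8 = -1/8
  [2] +1/12 = 1/12
S = -1/24
C² = P²·S² = 1/30 ; C = -0.182574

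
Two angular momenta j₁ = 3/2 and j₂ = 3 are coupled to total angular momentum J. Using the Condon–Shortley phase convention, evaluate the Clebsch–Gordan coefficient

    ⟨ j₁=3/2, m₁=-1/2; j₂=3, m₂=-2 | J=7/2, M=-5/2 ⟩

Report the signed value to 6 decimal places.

j₁+j₂−J=1  J+j₁−j₂=2  J−j₁+j₂=5  j₁+j₂+J+1=9
(j₁±m₁, j₂±m₂, J±M) = (1,2,1,5,1,6)
P² = 6400/7
sum k=0..1:
  [0] +1/48 = 1/48
  [1] −1/120 = -1/120
S = 1/80
C² = P²·S² = 1/7 ; C = +0.377964

+0.377964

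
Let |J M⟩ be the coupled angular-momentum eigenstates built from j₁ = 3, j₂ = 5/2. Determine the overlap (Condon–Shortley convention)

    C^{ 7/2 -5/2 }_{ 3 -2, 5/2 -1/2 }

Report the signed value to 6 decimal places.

−√(2/63) ≈ -0.178174

√[8·2!4!3!/10! · 1!5!2!3!1!6!] = √(4608/7)
  +(−1)^1/∏(1,1,4,1,0,2)! = -1/48  (running -1/48)
  +(−1)^2/∏(2,0,3,0,1,3)! = 1/72  (running -1/144)
⟨..|..⟩ = √(4608/7)·(-1/144) = -0.178174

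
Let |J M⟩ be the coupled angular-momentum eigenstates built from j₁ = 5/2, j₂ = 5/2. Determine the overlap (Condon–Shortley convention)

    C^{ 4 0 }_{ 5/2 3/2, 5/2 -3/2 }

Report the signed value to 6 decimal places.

triangle: 1!*4!*4!/10! = 576/3628800
(j±m)!: 4!*1!*1!*4!*4!*4! = 331776
prefactor² = (2J+1)*Δ*N² = 82944/175
  k=0: +1/(0!*1!*1!*1!*3!*3!) = 1/36
  k=1: −1/(1!*0!*0!*0!*4!*4!) = -1/576
Σ = 5/192  ⇒  CG² = 82944/175*5/192² = 9/28
CG = +√(9/28) = +0.566947

+√(9/28) = +0.566947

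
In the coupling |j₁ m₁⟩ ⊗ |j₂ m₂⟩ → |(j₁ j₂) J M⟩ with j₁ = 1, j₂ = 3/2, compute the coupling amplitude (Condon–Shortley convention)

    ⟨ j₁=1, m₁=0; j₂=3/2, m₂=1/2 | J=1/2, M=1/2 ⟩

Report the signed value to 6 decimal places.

√[2·2!0!1!/4! · 1!1!2!1!1!0!] = √(1/3)
  +(−1)^1/∏(1,1,0,1,0,0)! = -1  (running -1)
⟨..|..⟩ = √(1/3)·(-1) = -0.577350

−√(1/3) ≈ -0.577350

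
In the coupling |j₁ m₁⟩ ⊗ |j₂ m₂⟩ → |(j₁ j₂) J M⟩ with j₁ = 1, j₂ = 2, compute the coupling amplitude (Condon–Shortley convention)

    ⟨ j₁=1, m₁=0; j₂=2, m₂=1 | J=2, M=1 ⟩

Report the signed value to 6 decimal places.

-0.408248

j₁+j₂−J=1  J+j₁−j₂=1  J−j₁+j₂=3  j₁+j₂+J+1=6
(j₁±m₁, j₂±m₂, J±M) = (1,1,3,1,3,1)
P² = 3/2
sum k=0..1:
  [0] +1/6 = 1/6
  [1] −1/2 = -1/2
S = -1/3
C² = P²·S² = 1/6 ; C = -0.408248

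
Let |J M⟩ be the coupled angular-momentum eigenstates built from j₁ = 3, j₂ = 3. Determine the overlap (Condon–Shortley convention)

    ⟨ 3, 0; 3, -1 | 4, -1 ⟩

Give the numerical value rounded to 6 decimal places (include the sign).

-0.312094

triangle: 2!·4!·4!/11! = 1152/39916800
(j±m)!: 3!·3!·2!·4!·3!·5! = 1244160
prefactor² = (2J+1)·Δ·N² = 124416/385
  k=0: +1/(0!·2!·3!·2!·1!·2!) = 1/48
  k=1: −1/(1!·1!·2!·1!·2!·3!) = -1/24
  k=2: +1/(2!·0!·1!·0!·3!·4!) = 1/288
Σ = -5/288  ⇒  CG² = 124416/385·(-5/288)² = 15/154
CG = −√(15/154) = -0.312094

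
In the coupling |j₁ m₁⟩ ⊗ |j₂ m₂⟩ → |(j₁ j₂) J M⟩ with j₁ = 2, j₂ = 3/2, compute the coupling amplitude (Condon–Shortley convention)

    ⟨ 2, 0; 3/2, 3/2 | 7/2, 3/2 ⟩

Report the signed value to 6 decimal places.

+0.534522  (= +√(2/7))

triangle: 0!×4!×3!/8! = 144/40320
(j±m)!: 2!×2!×3!×0!×5!×2! = 5760
prefactor² = (2J+1)×Δ×N² = 1152/7
  k=0: +1/(0!×0!×2!×3!×2!×0!) = 1/24
Σ = 1/24  ⇒  CG² = 1152/7×1/24² = 2/7
CG = +√(2/7) = +0.534522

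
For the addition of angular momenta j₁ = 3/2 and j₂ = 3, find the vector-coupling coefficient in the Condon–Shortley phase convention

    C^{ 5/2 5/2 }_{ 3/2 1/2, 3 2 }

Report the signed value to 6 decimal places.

−√(5/14) = -0.597614

j₁+j₂−J=2  J+j₁−j₂=1  J−j₁+j₂=4  j₁+j₂+J+1=8
(j₁±m₁, j₂±m₂, J±M) = (2,1,5,1,5,0)
P² = 1440/7
sum k=1..1:
  [1] −1/24 = -1/24
S = -1/24
C² = P²·S² = 5/14 ; C = -0.597614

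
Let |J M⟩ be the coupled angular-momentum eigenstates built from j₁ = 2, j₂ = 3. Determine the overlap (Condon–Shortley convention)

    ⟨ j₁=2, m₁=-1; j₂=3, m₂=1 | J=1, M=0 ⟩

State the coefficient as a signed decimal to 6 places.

√[3·4!0!2!/7! · 1!3!4!2!1!1!] = √(288/35)
  +(−1)^3/∏(3,1,0,1,0,1)! = -1/6  (running -1/6)
⟨..|..⟩ = √(288/35)·(-1/6) = -0.478091

−√(8/35) = -0.478091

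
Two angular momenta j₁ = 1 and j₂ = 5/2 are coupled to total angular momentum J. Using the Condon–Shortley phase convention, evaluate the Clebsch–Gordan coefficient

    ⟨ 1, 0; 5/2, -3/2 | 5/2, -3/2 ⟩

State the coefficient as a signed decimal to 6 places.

triangle: 1!×1!×4!/7! = 24/5040
(j±m)!: 1!×1!×1!×4!×1!×4! = 576
prefactor² = (2J+1)×Δ×N² = 576/35
  k=0: +1/(0!×1!×1!×1!×0!×3!) = 1/6
  k=1: −1/(1!×0!×0!×0!×1!×4!) = -1/24
Σ = 1/8  ⇒  CG² = 576/35×1/8² = 9/35
CG = +√(9/35) = +0.507093

+√(9/35) ≈ +0.507093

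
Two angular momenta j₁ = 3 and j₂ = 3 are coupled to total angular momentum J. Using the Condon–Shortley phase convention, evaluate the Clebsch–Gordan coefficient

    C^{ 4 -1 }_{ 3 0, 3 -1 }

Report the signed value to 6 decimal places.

-0.312094  (= −√(15/154))

√[9·2!4!4!/11! · 3!3!2!4!3!5!] = √(124416/385)
  +(−1)^0/∏(0,2,3,2,1,2)! = 1/48  (running 1/48)
  +(−1)^1/∏(1,1,2,1,2,3)! = -1/24  (running -1/48)
  +(−1)^2/∏(2,0,1,0,3,4)! = 1/288  (running -5/288)
⟨..|..⟩ = √(124416/385)·(-5/288) = -0.312094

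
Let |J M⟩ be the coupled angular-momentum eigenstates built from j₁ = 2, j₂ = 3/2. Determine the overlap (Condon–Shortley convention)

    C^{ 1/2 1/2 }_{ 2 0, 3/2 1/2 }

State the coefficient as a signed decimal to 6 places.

√[2·3!1!0!/5! · 2!2!2!1!1!0!] = √(4/5)
  +(−1)^2/∏(2,1,0,0,1,0)! = 1/2  (running 1/2)
⟨..|..⟩ = √(4/5)·(1/2) = +0.447214

+0.447214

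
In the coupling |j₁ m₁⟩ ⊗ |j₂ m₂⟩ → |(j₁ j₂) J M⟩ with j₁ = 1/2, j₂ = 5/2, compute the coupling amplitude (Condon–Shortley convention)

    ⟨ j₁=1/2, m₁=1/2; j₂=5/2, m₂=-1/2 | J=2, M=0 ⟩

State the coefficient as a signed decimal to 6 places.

+0.707107

triangle: 1!·0!·4!/6! = 24/720
(j±m)!: 1!·0!·2!·3!·2!·2! = 48
prefactor² = (2J+1)·Δ·N² = 8
  k=0: +1/(0!·1!·0!·2!·0!·2!) = 1/4
Σ = 1/4  ⇒  CG² = 8·1/4² = 1/2
CG = +√(1/2) = +0.707107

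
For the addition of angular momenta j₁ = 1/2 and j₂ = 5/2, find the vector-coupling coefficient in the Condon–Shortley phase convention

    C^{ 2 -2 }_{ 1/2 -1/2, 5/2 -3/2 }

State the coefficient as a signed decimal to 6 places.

j₁+j₂−J=1  J+j₁−j₂=0  J−j₁+j₂=4  j₁+j₂+J+1=6
(j₁±m₁, j₂±m₂, J±M) = (0,1,1,4,0,4)
P² = 96
sum k=1..1:
  [1] −1/24 = -1/24
S = -1/24
C² = P²·S² = 1/6 ; C = -0.408248

-0.408248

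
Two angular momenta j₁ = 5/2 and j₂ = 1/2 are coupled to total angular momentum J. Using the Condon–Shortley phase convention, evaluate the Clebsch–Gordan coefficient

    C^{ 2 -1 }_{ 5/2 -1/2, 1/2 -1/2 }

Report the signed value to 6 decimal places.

j₁+j₂−J=1  J+j₁−j₂=4  J−j₁+j₂=0  j₁+j₂+J+1=6
(j₁±m₁, j₂±m₂, J±M) = (2,3,0,1,1,3)
P² = 12
sum k=0..0:
  [0] +1/6 = 1/6
S = 1/6
C² = P²·S² = 1/3 ; C = +0.577350

+√(1/3) = +0.577350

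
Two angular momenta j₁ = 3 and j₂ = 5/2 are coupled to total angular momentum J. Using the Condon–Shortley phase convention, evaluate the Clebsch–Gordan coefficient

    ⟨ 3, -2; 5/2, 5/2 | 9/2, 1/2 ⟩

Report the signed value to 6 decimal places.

√[10·1!5!4!/11! · 1!5!5!0!5!4!] = √(2304000/77)
  +(−1)^1/∏(1,0,4,4,1,0)! = -1/576  (running -1/576)
⟨..|..⟩ = √(2304000/77)·(-1/576) = -0.300312

−√(125/1386) = -0.300312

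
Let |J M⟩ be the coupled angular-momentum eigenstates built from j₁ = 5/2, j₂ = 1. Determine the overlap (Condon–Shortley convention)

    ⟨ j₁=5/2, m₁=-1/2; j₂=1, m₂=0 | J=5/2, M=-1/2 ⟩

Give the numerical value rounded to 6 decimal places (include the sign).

√[6·1!4!1!/7! · 2!3!1!1!2!3!] = √(144/35)
  +(−1)^0/∏(0,1,3,1,1,0)! = 1/6  (running 1/6)
  +(−1)^1/∏(1,0,2,0,2,1)! = -1/4  (running -1/12)
⟨..|..⟩ = √(144/35)·(-1/12) = -0.169031

−√(1/35) ≈ -0.169031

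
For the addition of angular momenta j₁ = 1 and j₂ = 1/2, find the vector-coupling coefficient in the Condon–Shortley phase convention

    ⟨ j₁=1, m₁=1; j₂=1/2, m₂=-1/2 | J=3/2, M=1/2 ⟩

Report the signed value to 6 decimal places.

+0.577350

j₁+j₂−J=0  J+j₁−j₂=2  J−j₁+j₂=1  j₁+j₂+J+1=4
(j₁±m₁, j₂±m₂, J±M) = (2,0,0,1,2,1)
P² = 4/3
sum k=0..0:
  [0] +1/2 = 1/2
S = 1/2
C² = P²·S² = 1/3 ; C = +0.577350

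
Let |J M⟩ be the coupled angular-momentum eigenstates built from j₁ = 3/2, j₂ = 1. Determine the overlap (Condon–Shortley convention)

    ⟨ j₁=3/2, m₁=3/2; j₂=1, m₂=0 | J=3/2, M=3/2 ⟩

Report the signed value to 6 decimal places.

+√(3/5) = +0.774597

j₁+j₂−J=1  J+j₁−j₂=2  J−j₁+j₂=1  j₁+j₂+J+1=5
(j₁±m₁, j₂±m₂, J±M) = (3,0,1,1,3,0)
P² = 12/5
sum k=0..0:
  [0] +1/2 = 1/2
S = 1/2
C² = P²·S² = 3/5 ; C = +0.774597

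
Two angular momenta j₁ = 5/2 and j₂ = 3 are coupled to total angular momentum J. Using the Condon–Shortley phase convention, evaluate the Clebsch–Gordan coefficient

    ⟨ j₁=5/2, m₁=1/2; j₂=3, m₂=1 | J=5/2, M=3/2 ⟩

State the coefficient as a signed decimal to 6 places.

triangle: 3!×2!×3!/9! = 72/362880
(j±m)!: 3!×2!×4!×2!×4!×1! = 13824
prefactor² = (2J+1)×Δ×N² = 576/35
  k=1: −1/(1!×2!×1!×3!×1!×0!) = -1/12
  k=2: +1/(2!×1!×0!×2!×2!×1!) = 1/8
Σ = 1/24  ⇒  CG² = 576/35×1/24² = 1/35
CG = +√(1/35) = +0.169031

+0.169031  (= +√(1/35))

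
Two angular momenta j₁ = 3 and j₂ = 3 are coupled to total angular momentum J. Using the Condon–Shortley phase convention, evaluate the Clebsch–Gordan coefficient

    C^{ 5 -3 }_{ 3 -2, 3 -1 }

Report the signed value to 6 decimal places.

-0.408248

√[11·1!5!5!/12! · 1!5!2!4!2!8!] = √(153600)
  +(−1)^0/∏(0,1,5,2,0,3)! = 1/1440  (running 1/1440)
  +(−1)^1/∏(1,0,4,1,1,4)! = -1/576  (running -1/960)
⟨..|..⟩ = √(153600)·(-1/960) = -0.408248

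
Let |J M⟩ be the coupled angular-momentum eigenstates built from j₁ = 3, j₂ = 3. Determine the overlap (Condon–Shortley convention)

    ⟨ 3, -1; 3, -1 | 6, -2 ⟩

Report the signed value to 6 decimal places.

+√(5/11) = +0.674200

j₁+j₂−J=0  J+j₁−j₂=6  J−j₁+j₂=6  j₁+j₂+J+1=13
(j₁±m₁, j₂±m₂, J±M) = (2,4,2,4,4,8)
P² = 26542080/11
sum k=0..0:
  [0] +1/2304 = 1/2304
S = 1/2304
C² = P²·S² = 5/11 ; C = +0.674200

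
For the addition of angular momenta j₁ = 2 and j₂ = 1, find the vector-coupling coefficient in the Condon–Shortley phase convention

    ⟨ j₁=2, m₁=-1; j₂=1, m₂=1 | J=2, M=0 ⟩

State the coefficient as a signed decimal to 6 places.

−√(1/2) ≈ -0.707107

triangle: 1!·3!·1!/6! = 6/720
(j±m)!: 1!·3!·2!·0!·2!·2! = 48
prefactor² = (2J+1)·Δ·N² = 2
  k=1: −1/(1!·0!·2!·1!·1!·0!) = -1/2
Σ = -1/2  ⇒  CG² = 2·(-1/2)² = 1/2
CG = −√(1/2) = -0.707107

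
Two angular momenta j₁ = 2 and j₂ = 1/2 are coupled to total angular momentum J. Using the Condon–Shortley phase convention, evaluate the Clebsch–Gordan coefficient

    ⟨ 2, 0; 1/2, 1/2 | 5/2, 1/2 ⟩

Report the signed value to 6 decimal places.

+√(3/5) = +0.774597

j₁+j₂−J=0  J+j₁−j₂=4  J−j₁+j₂=1  j₁+j₂+J+1=6
(j₁±m₁, j₂±m₂, J±M) = (2,2,1,0,3,2)
P² = 48/5
sum k=0..0:
  [0] +1/4 = 1/4
S = 1/4
C² = P²·S² = 3/5 ; C = +0.774597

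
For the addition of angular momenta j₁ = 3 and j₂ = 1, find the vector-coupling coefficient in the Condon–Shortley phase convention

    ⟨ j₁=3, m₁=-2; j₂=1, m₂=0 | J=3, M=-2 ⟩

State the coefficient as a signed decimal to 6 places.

-0.577350  (= −√(1/3))

j₁+j₂−J=1  J+j₁−j₂=5  J−j₁+j₂=1  j₁+j₂+J+1=8
(j₁±m₁, j₂±m₂, J±M) = (1,5,1,1,1,5)
P² = 300
sum k=0..1:
  [0] +1/120 = 1/120
  [1] −1/24 = -1/24
S = -1/30
C² = P²·S² = 1/3 ; C = -0.577350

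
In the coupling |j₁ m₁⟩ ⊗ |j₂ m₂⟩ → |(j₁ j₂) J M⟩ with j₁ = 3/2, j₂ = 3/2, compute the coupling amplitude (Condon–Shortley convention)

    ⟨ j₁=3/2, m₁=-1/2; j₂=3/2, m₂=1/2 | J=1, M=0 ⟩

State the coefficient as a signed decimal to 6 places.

triangle: 2!*1!*1!/5! = 2/120
(j±m)!: 1!*2!*2!*1!*1!*1! = 4
prefactor² = (2J+1)*Δ*N² = 1/5
  k=1: −1/(1!*1!*1!*1!*0!*0!) = -1
  k=2: +1/(2!*0!*0!*0!*1!*1!) = 1/2
Σ = -1/2  ⇒  CG² = 1/5*(-1/2)² = 1/20
CG = −√(1/20) = -0.223607

−√(1/20) = -0.223607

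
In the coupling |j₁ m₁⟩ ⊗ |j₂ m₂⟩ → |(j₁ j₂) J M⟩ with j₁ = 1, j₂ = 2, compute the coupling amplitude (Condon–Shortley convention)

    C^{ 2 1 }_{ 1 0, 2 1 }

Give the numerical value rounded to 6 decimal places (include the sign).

j₁+j₂−J=1  J+j₁−j₂=1  J−j₁+j₂=3  j₁+j₂+J+1=6
(j₁±m₁, j₂±m₂, J±M) = (1,1,3,1,3,1)
P² = 3/2
sum k=0..1:
  [0] +1/6 = 1/6
  [1] −1/2 = -1/2
S = -1/3
C² = P²·S² = 1/6 ; C = -0.408248

-0.408248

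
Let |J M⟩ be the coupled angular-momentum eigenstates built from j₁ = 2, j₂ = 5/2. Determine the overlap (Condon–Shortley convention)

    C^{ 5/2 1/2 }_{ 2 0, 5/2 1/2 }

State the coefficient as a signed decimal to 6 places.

−√(8/35) ≈ -0.478091

triangle: 2!×2!×3!/8! = 24/40320
(j±m)!: 2!×2!×3!×2!×3!×2! = 576
prefactor² = (2J+1)×Δ×N² = 72/35
  k=0: +1/(0!×2!×2!×3!×0!×0!) = 1/24
  k=1: −1/(1!×1!×1!×2!×1!×1!) = -1/2
  k=2: +1/(2!×0!×0!×1!×2!×2!) = 1/8
Σ = -1/3  ⇒  CG² = 72/35×(-1/3)² = 8/35
CG = −√(8/35) = -0.478091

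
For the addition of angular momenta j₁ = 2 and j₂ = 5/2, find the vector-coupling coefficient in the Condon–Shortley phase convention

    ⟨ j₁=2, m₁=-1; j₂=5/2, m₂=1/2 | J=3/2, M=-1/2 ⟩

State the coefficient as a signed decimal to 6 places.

√[4·3!1!2!/7! · 1!3!3!2!1!2!] = √(48/35)
  +(−1)^2/∏(2,1,1,1,0,1)! = 1/2  (running 1/2)
  +(−1)^3/∏(3,0,0,0,1,2)! = -1/12  (running 5/12)
⟨..|..⟩ = √(48/35)·(5/12) = +0.487950

+√(5/21) ≈ +0.487950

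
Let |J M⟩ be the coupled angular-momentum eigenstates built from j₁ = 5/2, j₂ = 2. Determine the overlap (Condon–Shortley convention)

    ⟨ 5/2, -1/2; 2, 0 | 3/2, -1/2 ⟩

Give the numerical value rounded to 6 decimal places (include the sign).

+√(2/35) ≈ +0.239046

triangle: 3!×2!×1!/7! = 12/5040
(j±m)!: 2!×3!×2!×2!×1!×2! = 96
prefactor² = (2J+1)×Δ×N² = 32/35
  k=1: −1/(1!×2!×2!×1!×0!×0!) = -1/4
  k=2: +1/(2!×1!×1!×0!×1!×1!) = 1/2
Σ = 1/4  ⇒  CG² = 32/35×1/4² = 2/35
CG = +√(2/35) = +0.239046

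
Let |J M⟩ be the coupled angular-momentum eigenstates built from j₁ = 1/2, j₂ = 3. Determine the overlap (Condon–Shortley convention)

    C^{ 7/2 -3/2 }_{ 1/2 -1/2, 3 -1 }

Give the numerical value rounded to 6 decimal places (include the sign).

j₁+j₂−J=0  J+j₁−j₂=1  J−j₁+j₂=6  j₁+j₂+J+1=8
(j₁±m₁, j₂±m₂, J±M) = (0,1,2,4,2,5)
P² = 11520/7
sum k=0..0:
  [0] +1/48 = 1/48
S = 1/48
C² = P²·S² = 5/7 ; C = +0.845154

+0.845154  (= +√(5/7))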